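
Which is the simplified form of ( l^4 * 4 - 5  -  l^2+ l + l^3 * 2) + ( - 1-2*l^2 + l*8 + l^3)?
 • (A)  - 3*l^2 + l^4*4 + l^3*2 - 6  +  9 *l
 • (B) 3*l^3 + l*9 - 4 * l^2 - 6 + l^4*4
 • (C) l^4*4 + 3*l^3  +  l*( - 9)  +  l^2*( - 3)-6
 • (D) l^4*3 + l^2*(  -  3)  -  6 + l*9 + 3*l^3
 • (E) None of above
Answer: E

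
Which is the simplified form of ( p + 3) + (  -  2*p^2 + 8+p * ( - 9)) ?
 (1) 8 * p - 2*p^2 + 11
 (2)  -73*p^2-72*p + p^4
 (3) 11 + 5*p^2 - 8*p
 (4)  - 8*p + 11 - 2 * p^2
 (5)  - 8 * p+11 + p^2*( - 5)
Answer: 4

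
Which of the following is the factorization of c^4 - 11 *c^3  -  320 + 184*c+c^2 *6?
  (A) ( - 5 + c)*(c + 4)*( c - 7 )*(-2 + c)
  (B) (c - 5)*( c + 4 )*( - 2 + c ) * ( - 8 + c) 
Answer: B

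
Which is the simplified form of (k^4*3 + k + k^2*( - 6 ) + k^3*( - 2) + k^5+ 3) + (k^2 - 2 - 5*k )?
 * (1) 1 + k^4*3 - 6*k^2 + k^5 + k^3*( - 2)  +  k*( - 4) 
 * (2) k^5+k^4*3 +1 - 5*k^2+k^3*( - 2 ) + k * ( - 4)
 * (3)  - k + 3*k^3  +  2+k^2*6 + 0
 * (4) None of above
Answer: 2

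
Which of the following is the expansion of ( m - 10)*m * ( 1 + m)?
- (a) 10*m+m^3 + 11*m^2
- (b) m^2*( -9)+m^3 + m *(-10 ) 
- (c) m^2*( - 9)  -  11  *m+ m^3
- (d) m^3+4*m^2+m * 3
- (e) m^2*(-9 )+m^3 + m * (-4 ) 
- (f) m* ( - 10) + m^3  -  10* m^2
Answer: b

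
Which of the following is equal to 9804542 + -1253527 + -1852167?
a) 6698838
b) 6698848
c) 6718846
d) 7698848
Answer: b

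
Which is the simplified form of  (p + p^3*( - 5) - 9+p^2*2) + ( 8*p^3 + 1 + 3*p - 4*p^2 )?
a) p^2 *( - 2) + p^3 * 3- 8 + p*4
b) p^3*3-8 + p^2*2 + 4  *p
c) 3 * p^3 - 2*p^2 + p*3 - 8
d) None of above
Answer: a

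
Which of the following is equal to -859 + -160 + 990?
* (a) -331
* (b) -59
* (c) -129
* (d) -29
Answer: d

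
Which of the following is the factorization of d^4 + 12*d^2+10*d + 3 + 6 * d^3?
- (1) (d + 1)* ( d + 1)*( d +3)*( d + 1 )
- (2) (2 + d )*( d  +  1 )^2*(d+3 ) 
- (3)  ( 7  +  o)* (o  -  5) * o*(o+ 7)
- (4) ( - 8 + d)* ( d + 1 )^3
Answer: 1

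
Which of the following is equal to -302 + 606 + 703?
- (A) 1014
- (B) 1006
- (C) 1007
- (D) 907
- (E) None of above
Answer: C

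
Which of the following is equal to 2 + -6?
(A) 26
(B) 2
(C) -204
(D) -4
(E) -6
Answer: D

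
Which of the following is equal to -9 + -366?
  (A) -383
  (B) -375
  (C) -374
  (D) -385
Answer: B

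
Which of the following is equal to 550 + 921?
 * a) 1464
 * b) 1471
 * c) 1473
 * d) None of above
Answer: b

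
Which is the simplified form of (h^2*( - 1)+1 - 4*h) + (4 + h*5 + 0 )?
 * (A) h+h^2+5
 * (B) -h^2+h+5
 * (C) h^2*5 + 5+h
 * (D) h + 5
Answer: B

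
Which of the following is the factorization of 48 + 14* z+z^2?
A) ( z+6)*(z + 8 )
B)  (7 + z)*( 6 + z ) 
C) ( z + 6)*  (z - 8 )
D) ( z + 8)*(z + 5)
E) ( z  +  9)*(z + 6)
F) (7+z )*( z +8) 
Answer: A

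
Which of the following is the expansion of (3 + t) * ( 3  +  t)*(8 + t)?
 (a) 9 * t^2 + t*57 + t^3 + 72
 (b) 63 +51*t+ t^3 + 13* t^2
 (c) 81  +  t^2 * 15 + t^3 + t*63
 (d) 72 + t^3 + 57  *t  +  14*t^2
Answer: d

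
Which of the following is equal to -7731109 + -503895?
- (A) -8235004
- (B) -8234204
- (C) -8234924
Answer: A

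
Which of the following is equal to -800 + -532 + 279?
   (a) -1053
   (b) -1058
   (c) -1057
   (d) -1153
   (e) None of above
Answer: a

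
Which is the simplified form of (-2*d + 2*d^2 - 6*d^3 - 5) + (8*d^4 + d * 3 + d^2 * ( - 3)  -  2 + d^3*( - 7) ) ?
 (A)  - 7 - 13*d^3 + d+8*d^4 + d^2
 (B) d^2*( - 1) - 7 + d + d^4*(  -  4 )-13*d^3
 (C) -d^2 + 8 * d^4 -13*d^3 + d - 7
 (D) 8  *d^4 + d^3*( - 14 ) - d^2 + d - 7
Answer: C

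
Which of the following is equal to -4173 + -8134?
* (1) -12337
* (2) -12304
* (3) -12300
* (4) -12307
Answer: 4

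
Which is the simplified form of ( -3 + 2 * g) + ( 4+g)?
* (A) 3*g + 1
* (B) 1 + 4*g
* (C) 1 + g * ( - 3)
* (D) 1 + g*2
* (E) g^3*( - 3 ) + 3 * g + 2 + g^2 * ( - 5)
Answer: A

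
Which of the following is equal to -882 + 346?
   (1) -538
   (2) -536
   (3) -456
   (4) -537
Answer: 2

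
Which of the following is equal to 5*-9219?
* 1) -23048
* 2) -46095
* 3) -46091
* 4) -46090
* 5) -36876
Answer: 2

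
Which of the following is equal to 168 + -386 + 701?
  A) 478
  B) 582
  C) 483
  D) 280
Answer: C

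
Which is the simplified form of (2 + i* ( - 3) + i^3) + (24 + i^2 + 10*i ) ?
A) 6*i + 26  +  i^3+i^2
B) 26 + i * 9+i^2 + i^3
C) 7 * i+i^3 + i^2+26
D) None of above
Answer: C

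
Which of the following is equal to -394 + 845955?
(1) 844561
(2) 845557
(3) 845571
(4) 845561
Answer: 4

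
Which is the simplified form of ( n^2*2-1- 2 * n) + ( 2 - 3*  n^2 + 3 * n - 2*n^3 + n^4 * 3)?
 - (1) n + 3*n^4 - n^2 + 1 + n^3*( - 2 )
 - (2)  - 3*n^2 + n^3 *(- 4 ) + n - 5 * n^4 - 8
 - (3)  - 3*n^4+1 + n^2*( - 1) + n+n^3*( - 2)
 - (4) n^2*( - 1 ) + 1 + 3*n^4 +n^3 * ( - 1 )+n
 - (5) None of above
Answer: 1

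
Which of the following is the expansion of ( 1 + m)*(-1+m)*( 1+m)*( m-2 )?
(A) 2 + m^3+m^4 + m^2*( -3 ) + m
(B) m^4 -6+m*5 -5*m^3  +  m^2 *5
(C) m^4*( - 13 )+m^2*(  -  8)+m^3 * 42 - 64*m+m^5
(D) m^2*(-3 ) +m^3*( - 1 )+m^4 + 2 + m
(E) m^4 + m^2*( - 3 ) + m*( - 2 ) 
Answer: D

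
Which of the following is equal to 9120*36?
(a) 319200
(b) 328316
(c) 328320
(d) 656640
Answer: c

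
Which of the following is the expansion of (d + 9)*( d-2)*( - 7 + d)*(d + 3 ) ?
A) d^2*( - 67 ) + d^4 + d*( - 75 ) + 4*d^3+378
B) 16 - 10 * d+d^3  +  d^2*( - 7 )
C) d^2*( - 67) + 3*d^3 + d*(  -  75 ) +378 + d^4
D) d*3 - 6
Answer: C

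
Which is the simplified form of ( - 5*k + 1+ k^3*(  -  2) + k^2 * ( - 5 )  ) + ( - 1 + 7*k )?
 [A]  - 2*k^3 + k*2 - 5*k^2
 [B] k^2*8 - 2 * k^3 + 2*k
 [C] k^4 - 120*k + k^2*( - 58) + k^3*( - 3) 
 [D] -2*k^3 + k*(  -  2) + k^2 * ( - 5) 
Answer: A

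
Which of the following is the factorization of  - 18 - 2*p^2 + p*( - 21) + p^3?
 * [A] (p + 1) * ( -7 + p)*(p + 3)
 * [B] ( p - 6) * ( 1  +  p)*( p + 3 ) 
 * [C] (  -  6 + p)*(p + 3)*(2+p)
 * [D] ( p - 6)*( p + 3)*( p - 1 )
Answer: B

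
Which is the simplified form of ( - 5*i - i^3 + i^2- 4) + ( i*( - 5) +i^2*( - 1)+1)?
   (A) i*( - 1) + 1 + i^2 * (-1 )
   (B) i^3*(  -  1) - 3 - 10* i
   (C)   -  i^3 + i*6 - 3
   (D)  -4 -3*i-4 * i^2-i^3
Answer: B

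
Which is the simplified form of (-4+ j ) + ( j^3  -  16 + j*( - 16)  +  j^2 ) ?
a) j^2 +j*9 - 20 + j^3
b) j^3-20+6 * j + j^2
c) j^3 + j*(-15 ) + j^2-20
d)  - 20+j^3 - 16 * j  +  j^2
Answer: c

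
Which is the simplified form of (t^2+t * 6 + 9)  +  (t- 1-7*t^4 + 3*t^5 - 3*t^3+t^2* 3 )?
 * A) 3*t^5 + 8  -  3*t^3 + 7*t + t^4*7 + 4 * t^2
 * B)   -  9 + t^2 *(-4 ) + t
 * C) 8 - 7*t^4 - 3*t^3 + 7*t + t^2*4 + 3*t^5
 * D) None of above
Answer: C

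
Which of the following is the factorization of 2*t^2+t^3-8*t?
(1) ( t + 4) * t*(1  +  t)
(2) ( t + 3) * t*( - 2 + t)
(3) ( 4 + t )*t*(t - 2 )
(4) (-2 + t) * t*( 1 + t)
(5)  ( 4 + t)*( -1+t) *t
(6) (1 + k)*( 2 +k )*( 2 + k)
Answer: 3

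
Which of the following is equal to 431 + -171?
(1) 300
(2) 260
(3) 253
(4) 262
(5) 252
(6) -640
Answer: 2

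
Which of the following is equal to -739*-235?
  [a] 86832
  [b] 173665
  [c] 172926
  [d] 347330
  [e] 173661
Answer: b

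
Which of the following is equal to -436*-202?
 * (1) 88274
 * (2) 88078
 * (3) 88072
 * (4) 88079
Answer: 3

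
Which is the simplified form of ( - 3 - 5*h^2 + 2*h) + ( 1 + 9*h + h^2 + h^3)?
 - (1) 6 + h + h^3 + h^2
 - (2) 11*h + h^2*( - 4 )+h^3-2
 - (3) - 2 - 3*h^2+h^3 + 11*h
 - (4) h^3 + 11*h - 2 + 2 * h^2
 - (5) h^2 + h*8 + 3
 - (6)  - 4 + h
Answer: 2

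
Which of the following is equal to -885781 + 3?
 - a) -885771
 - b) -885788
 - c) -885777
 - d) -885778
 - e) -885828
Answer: d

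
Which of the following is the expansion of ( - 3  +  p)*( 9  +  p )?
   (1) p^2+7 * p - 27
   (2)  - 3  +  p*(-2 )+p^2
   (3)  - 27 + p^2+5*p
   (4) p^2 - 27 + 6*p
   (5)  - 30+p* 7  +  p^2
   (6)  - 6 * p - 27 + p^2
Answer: 4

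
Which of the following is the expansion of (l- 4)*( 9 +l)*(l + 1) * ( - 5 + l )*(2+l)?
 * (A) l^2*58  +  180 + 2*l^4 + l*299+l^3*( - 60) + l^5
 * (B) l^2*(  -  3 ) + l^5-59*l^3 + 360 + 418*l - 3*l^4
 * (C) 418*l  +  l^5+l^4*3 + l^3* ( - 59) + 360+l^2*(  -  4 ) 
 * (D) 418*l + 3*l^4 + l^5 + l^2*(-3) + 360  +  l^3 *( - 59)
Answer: D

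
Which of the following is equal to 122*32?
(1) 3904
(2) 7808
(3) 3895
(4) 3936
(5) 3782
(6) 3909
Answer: 1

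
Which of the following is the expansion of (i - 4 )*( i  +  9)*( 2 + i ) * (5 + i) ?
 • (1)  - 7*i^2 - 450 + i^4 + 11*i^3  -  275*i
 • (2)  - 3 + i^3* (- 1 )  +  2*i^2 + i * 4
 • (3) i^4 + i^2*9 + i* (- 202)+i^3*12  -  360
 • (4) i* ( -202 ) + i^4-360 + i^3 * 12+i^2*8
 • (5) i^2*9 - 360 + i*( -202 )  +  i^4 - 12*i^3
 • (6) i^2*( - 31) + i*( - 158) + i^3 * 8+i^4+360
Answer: 3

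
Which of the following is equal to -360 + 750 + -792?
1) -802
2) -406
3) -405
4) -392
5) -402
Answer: 5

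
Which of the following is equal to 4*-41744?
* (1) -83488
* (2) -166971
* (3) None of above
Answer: 3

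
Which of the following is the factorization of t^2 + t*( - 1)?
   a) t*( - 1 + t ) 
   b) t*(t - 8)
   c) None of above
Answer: a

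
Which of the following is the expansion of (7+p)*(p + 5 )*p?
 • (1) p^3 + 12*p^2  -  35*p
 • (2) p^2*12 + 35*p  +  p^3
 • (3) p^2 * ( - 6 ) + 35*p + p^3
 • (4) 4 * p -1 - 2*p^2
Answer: 2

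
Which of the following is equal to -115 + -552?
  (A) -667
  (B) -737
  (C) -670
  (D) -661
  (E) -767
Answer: A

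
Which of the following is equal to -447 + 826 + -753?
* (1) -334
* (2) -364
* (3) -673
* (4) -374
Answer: 4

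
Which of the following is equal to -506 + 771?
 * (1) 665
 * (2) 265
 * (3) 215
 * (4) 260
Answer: 2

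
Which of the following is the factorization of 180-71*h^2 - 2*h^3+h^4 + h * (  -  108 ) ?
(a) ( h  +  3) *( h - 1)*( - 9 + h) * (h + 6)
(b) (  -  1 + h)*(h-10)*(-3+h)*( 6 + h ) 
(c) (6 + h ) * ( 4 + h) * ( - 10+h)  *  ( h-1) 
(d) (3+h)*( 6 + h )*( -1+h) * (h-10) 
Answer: d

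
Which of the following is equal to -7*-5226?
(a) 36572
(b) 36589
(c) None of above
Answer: c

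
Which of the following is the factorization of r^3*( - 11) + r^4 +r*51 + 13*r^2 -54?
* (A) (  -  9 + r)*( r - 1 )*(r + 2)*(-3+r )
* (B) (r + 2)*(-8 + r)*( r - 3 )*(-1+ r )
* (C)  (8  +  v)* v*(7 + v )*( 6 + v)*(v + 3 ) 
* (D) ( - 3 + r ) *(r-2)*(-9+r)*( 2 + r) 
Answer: A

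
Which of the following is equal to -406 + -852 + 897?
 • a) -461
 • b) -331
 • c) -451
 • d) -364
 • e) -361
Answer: e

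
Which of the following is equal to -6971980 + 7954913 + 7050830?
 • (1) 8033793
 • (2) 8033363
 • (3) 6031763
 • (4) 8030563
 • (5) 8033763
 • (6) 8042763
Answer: 5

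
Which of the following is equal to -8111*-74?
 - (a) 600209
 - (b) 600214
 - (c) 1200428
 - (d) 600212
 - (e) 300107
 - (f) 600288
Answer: b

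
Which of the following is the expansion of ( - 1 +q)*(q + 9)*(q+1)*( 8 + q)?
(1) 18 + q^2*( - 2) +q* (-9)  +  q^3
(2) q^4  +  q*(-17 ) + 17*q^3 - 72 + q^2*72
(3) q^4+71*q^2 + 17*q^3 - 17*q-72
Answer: 3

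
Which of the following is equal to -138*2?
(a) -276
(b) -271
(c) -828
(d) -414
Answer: a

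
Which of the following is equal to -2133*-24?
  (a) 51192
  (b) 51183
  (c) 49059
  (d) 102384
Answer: a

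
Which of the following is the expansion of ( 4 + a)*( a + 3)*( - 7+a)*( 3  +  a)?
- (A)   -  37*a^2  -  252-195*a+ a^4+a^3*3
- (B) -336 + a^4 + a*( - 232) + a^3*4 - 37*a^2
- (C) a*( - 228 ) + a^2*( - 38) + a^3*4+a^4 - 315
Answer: A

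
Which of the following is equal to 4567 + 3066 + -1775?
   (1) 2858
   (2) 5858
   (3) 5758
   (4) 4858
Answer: 2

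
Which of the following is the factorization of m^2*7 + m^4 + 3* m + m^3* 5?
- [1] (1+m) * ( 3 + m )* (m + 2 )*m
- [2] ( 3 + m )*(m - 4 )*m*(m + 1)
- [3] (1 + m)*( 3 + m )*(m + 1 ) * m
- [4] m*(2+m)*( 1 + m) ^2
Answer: 3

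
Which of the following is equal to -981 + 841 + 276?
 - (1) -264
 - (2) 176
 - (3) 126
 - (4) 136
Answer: 4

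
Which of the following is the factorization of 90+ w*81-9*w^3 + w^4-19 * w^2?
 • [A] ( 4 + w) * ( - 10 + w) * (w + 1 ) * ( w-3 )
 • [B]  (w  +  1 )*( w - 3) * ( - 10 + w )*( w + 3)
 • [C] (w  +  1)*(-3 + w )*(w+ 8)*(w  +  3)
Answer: B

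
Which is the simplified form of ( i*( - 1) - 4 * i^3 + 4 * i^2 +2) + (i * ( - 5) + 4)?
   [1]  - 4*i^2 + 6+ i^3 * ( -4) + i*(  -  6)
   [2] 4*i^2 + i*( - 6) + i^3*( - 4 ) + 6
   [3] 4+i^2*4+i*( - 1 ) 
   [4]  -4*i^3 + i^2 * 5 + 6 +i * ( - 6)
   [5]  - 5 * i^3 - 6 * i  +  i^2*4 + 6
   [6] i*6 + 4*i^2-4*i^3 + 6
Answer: 2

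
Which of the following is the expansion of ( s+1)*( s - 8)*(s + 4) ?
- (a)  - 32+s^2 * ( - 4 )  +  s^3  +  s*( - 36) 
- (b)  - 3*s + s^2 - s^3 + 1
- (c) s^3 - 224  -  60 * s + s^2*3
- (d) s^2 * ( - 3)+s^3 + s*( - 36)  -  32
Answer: d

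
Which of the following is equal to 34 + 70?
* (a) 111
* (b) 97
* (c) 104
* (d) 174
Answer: c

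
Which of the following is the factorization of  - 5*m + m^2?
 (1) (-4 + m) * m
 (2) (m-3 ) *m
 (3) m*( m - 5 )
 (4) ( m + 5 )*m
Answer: 3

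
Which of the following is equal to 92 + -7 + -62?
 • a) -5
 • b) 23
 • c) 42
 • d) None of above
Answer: b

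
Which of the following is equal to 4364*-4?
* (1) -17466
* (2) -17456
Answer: 2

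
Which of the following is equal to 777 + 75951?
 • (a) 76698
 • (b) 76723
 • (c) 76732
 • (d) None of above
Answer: d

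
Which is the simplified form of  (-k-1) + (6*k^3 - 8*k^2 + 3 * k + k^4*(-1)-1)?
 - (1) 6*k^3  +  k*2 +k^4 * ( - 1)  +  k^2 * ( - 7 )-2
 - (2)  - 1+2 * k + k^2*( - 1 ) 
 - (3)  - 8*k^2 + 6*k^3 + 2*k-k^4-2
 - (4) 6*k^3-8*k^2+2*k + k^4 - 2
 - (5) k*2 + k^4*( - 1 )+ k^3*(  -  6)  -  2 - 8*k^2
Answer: 3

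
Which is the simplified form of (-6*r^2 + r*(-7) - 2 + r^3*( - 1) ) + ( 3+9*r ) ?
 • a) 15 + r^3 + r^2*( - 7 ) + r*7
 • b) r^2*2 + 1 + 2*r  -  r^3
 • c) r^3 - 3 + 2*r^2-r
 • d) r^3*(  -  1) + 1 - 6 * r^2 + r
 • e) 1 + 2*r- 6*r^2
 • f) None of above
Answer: f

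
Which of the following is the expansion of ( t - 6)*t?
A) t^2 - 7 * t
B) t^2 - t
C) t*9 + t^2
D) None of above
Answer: D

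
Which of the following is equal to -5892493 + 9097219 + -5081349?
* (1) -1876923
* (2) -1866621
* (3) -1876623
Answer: 3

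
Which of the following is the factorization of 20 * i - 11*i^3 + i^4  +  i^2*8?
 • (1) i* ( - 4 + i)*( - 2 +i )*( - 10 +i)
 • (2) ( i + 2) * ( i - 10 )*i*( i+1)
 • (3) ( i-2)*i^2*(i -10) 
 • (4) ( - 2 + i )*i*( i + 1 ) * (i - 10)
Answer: 4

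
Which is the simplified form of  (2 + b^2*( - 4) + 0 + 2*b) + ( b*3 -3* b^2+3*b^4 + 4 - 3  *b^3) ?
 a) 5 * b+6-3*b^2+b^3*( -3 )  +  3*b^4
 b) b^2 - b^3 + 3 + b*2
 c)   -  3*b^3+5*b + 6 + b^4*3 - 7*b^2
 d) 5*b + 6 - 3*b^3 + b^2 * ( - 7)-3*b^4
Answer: c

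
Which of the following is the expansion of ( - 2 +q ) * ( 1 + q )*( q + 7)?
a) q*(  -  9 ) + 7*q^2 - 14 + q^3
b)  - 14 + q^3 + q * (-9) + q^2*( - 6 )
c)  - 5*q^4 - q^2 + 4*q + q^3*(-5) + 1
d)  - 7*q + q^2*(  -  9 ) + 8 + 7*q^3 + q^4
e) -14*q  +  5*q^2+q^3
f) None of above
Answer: f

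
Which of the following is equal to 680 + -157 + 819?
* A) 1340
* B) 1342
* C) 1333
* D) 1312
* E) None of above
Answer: B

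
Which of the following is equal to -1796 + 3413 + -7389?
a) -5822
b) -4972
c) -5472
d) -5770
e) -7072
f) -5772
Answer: f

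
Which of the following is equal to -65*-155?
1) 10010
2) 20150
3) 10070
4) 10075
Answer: 4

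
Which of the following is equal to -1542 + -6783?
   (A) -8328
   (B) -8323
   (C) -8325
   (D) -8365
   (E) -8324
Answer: C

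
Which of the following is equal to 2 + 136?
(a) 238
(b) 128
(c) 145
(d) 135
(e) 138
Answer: e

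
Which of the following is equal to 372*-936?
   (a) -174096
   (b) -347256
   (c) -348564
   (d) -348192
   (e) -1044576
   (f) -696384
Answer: d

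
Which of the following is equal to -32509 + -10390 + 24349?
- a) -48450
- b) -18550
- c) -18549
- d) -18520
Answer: b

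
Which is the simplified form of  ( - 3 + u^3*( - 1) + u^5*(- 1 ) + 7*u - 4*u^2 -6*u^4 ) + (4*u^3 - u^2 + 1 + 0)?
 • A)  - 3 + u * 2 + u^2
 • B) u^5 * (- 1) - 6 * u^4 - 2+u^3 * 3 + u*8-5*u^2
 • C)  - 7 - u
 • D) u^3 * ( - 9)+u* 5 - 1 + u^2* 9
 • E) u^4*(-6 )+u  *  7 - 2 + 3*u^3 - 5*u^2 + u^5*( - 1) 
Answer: E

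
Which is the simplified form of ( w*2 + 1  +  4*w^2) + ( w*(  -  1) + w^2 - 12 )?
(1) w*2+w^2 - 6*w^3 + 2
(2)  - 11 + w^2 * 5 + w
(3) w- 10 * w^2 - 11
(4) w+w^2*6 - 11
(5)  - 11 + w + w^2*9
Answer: 2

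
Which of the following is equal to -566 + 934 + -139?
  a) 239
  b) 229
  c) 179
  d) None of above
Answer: b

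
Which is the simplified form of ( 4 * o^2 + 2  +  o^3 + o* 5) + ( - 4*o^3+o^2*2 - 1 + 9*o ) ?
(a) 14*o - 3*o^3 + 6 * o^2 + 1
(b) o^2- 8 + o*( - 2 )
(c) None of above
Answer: a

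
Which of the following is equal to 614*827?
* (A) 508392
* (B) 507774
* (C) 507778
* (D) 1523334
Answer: C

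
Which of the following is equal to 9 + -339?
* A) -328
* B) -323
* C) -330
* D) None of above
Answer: C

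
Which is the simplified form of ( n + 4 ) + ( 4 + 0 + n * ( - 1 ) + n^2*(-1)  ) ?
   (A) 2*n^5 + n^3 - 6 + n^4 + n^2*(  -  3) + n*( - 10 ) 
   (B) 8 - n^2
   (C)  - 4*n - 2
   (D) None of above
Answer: B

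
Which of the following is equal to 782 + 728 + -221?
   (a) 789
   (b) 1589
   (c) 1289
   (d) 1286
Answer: c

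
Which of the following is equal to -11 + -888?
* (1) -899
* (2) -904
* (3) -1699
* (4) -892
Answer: 1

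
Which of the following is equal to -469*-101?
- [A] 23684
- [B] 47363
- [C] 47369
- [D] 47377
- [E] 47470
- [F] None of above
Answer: C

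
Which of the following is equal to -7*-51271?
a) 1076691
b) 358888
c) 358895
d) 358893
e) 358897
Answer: e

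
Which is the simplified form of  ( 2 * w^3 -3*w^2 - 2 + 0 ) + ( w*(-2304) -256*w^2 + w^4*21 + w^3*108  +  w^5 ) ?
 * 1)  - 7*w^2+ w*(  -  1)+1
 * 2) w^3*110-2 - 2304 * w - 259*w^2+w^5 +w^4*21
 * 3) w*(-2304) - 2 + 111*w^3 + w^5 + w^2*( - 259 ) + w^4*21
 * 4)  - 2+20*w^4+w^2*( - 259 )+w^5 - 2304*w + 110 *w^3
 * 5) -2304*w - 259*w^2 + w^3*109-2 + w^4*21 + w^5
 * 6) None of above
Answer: 2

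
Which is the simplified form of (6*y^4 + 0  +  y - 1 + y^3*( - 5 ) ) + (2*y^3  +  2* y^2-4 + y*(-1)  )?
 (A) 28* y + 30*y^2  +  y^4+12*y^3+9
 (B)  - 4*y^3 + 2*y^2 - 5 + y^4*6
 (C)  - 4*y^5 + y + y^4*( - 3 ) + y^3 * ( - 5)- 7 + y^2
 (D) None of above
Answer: D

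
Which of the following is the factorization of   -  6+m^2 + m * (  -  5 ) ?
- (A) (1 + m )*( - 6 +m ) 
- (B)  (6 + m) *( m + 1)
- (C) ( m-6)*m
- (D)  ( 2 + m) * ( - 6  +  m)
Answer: A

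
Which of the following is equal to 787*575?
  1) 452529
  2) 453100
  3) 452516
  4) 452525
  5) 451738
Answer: 4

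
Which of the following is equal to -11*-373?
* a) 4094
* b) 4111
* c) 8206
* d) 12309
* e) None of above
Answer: e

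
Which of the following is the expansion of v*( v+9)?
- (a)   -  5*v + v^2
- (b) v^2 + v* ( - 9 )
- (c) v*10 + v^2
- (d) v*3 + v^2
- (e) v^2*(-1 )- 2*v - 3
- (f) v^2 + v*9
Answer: f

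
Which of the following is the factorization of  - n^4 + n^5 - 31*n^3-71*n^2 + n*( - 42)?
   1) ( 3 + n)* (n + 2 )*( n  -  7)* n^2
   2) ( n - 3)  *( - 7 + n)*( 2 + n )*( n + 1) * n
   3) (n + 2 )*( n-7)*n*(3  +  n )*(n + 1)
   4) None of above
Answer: 3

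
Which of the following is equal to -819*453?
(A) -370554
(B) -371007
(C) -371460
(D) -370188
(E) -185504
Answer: B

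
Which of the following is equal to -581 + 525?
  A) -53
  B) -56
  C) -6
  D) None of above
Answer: B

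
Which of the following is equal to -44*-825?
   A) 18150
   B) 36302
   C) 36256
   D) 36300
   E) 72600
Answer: D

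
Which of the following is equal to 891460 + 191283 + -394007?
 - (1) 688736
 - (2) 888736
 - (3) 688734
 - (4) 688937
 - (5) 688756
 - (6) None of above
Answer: 1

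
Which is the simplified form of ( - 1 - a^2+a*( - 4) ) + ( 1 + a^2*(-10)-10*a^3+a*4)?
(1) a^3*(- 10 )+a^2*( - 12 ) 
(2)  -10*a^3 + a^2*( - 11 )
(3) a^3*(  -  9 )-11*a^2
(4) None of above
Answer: 2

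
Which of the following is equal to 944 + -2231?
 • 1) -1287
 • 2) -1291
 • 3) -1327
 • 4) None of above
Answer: 1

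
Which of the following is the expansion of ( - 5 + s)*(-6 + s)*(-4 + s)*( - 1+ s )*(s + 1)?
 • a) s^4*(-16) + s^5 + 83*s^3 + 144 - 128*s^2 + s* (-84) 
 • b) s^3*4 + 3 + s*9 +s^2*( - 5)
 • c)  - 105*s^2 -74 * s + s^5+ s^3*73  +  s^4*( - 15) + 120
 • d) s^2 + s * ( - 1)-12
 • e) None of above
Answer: c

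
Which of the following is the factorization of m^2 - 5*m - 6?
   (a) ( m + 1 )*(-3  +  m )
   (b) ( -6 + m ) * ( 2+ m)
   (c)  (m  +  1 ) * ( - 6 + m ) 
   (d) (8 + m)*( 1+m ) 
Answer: c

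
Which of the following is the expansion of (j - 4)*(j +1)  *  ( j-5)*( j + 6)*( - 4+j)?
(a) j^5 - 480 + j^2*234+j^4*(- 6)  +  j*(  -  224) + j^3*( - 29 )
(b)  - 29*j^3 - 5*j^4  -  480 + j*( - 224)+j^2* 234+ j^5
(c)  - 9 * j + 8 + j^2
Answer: a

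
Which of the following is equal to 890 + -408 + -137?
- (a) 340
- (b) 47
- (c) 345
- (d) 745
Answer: c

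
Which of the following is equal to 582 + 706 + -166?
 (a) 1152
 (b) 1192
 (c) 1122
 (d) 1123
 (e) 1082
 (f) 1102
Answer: c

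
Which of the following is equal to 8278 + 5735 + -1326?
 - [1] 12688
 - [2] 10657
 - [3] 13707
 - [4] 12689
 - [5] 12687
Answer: 5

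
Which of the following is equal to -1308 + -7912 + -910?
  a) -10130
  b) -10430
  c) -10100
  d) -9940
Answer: a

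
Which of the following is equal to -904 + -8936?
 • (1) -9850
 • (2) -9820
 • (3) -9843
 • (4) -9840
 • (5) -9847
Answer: 4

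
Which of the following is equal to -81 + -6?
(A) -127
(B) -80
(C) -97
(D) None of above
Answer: D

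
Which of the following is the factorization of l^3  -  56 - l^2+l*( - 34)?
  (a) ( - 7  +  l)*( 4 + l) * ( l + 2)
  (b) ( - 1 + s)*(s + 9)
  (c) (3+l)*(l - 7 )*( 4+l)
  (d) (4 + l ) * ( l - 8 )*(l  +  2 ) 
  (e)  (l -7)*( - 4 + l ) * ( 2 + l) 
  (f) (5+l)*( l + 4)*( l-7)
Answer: a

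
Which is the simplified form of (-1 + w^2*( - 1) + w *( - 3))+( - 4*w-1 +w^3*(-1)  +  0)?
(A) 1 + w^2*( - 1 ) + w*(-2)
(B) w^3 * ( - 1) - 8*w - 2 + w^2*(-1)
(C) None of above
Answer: C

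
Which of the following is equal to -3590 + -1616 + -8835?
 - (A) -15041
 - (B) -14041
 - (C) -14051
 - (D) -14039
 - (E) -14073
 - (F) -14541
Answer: B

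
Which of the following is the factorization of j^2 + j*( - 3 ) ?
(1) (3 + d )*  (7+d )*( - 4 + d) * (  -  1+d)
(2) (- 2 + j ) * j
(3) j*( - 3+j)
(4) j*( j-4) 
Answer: 3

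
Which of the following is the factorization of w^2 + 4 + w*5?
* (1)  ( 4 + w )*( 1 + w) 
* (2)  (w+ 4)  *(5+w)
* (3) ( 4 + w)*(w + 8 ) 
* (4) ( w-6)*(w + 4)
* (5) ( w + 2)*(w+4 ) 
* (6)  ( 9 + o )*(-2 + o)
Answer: 1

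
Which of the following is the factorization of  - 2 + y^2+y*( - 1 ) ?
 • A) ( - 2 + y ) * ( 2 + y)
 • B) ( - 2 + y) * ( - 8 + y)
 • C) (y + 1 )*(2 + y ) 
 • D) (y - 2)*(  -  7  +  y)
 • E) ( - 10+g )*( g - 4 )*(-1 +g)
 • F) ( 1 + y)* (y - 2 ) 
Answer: F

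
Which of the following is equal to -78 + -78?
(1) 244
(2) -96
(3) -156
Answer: 3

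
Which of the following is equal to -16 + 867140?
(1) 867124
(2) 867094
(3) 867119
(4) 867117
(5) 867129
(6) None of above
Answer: 1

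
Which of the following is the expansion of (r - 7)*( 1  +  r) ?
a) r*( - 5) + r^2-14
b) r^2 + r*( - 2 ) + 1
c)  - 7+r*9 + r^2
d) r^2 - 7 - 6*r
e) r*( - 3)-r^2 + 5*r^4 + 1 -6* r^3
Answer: d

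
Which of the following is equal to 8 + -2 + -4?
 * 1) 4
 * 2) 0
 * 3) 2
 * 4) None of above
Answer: 3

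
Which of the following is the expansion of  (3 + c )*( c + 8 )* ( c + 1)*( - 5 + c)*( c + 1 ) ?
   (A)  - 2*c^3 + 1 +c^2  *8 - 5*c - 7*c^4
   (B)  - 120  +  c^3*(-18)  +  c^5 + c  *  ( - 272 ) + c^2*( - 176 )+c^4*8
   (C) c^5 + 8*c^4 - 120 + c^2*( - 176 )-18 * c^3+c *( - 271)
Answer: C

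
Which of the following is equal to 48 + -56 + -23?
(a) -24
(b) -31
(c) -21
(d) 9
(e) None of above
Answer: b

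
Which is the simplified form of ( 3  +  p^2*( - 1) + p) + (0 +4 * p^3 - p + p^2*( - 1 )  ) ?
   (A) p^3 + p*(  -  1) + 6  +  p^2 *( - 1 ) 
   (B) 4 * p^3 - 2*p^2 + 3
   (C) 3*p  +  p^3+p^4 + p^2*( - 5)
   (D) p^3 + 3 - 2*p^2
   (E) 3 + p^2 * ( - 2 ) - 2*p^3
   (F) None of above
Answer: B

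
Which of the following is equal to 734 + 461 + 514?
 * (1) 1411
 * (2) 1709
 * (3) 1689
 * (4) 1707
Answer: 2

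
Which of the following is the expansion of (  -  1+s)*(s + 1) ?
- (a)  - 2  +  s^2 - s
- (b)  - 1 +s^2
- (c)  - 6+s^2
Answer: b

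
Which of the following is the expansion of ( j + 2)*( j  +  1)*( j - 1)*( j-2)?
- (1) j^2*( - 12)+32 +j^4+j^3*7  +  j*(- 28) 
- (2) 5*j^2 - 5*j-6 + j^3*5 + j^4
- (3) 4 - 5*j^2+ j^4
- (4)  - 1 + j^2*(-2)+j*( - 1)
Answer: 3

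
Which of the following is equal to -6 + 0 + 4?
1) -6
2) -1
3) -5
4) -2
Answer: 4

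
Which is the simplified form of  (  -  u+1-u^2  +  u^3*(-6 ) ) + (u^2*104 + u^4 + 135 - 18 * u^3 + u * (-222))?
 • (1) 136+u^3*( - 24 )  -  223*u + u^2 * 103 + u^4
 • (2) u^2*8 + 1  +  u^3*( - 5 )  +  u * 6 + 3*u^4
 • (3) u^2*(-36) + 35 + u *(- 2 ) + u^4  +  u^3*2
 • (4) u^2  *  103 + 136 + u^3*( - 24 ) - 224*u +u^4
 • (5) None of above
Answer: 1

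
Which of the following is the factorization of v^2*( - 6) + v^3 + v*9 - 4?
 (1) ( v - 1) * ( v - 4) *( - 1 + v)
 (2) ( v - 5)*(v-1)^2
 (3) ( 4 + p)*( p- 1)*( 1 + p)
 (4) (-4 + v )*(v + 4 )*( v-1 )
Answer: 1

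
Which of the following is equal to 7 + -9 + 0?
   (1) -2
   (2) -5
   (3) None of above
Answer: 1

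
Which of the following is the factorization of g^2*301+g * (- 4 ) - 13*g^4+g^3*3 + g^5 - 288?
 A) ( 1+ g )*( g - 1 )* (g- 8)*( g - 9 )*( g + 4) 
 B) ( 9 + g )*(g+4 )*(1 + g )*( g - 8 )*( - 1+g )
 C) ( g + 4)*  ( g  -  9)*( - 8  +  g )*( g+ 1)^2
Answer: A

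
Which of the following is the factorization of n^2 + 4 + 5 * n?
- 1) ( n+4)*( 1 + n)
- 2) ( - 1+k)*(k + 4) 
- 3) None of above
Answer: 1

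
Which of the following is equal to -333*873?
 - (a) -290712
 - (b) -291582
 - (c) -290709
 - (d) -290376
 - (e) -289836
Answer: c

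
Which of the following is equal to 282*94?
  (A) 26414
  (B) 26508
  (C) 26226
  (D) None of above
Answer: B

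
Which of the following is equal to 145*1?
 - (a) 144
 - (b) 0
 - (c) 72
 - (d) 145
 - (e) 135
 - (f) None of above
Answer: d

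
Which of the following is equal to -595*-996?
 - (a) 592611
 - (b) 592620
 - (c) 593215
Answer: b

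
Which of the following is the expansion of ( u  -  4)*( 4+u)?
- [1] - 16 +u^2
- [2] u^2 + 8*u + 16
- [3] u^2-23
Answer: 1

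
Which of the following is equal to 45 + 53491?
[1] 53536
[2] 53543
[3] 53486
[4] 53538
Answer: 1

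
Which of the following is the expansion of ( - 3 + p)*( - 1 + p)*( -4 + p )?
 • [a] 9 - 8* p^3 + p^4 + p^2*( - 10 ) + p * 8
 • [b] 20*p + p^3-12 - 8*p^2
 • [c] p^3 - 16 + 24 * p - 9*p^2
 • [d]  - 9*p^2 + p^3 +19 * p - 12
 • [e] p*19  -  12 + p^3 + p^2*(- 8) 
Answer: e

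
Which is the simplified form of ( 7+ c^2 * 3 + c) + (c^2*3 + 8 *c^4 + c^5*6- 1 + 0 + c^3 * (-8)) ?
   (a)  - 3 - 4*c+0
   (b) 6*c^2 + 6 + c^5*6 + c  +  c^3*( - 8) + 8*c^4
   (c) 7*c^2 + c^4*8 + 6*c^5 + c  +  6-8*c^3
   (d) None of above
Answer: b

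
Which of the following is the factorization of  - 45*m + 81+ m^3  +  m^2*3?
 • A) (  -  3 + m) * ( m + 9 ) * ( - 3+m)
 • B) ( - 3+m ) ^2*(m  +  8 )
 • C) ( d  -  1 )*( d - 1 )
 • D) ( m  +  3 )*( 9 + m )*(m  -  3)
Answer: A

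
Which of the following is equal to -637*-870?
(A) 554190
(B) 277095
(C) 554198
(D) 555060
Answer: A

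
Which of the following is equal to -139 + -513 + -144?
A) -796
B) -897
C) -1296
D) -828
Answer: A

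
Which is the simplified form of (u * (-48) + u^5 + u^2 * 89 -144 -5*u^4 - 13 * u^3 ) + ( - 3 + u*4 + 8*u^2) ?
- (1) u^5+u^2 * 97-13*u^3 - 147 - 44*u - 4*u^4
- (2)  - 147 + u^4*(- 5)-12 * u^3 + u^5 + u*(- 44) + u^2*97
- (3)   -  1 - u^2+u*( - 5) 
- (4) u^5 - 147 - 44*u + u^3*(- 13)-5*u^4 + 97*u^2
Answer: 4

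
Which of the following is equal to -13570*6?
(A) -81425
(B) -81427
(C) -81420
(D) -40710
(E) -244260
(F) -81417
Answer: C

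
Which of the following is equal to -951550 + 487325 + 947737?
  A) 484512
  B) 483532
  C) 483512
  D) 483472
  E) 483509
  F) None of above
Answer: C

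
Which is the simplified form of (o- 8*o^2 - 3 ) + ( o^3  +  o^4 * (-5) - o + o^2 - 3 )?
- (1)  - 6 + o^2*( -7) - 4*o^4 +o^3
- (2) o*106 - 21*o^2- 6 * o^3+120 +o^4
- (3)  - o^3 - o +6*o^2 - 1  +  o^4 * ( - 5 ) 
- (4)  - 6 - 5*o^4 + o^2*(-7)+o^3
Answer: 4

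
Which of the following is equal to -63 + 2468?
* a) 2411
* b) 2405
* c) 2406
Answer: b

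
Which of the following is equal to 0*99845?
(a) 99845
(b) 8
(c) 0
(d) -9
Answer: c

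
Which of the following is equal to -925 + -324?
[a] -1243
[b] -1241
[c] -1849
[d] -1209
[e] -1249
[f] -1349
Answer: e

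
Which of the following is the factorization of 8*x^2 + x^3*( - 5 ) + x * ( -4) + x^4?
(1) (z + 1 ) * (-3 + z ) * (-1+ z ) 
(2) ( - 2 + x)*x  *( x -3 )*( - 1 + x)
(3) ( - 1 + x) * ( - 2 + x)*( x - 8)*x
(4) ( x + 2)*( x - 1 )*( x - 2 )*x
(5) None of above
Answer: 5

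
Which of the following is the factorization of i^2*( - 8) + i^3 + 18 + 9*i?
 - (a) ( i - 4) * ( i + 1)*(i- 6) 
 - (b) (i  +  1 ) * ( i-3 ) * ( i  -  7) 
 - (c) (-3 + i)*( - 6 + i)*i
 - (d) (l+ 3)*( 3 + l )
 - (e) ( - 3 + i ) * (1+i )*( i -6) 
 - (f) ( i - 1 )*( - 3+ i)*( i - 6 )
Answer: e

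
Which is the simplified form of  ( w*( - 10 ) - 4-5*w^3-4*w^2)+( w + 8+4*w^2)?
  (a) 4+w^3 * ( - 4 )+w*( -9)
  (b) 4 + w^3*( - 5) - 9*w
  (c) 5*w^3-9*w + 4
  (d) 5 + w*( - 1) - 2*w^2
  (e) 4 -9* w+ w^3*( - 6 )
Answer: b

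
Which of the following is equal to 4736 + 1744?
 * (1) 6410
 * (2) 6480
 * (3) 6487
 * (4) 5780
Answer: 2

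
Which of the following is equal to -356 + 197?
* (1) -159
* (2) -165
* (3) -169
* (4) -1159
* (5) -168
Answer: 1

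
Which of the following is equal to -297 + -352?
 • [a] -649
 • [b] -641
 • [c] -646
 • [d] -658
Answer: a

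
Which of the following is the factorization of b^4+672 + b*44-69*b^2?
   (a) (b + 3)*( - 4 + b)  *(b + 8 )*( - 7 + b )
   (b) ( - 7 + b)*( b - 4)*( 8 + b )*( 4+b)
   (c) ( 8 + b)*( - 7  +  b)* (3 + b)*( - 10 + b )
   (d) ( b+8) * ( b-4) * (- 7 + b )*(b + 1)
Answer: a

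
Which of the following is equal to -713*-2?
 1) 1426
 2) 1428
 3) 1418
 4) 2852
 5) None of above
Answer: 1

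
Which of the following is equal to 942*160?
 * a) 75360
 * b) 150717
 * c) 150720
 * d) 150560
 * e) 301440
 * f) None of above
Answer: c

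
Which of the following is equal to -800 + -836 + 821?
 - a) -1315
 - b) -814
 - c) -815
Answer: c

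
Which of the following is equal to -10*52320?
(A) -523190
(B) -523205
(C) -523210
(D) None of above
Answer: D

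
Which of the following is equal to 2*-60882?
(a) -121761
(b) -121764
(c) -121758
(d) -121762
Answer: b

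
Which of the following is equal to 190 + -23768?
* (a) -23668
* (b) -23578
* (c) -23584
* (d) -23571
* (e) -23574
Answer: b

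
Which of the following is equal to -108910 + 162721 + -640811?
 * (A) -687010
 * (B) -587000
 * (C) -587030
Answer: B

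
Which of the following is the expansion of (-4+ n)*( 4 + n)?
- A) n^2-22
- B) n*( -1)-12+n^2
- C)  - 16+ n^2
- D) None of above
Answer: C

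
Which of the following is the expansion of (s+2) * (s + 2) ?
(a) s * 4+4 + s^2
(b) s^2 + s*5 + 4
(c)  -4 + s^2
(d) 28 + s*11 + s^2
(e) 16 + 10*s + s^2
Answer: a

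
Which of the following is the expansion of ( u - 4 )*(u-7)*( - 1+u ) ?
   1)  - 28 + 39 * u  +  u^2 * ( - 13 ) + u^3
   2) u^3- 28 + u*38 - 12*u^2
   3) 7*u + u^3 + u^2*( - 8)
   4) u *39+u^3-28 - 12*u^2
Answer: 4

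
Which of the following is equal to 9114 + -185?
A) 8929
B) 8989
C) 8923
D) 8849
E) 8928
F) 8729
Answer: A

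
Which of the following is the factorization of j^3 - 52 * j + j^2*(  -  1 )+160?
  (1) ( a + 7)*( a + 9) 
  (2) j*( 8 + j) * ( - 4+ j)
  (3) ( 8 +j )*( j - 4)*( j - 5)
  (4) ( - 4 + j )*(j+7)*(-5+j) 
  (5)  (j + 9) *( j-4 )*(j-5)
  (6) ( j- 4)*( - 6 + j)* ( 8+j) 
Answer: 3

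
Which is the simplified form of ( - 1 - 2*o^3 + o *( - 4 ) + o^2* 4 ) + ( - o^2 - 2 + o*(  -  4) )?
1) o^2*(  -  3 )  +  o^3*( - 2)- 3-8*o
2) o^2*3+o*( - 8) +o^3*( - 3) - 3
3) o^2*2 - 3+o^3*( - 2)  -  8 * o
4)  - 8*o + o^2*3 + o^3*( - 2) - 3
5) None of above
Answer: 4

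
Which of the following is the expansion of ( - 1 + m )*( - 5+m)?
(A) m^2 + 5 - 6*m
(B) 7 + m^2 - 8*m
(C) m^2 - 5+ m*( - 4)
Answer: A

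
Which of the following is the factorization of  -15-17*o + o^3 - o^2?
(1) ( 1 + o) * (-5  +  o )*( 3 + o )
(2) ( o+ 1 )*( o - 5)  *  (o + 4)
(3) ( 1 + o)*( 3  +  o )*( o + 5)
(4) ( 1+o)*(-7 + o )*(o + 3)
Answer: 1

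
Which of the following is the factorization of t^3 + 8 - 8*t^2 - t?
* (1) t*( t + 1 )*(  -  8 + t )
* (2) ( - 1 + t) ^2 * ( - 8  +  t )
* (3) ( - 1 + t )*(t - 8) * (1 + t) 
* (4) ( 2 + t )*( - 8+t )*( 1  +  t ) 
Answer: 3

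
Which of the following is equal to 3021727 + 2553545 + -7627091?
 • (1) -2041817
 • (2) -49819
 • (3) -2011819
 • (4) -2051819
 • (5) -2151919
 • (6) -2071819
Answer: 4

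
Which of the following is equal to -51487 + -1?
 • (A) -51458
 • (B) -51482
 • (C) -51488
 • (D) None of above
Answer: C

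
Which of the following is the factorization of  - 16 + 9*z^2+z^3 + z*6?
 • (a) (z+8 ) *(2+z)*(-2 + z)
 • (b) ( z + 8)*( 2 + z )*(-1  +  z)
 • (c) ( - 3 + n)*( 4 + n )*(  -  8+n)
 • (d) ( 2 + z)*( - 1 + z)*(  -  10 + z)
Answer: b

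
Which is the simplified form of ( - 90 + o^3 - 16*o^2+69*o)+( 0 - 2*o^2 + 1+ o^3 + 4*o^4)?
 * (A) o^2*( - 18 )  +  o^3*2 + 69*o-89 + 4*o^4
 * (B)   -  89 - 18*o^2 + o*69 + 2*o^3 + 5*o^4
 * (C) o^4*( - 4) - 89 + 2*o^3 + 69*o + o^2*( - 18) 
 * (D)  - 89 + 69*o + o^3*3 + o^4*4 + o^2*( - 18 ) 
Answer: A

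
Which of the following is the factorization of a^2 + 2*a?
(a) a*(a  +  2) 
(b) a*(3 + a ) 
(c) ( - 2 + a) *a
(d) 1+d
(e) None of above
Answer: a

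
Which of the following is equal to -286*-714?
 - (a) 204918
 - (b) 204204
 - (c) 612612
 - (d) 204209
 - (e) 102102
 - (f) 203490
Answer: b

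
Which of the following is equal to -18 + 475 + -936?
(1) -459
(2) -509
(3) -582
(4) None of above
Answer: 4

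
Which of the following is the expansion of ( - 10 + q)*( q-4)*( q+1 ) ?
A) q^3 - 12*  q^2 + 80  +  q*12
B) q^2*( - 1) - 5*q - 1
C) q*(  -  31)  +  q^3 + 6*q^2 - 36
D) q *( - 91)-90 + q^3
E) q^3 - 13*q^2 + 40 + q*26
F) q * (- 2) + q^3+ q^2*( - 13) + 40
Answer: E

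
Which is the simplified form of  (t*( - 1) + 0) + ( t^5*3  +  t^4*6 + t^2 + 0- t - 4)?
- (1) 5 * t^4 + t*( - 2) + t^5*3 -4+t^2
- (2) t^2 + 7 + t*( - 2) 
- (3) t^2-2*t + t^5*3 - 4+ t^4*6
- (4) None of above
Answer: 3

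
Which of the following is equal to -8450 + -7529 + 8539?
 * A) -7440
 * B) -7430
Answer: A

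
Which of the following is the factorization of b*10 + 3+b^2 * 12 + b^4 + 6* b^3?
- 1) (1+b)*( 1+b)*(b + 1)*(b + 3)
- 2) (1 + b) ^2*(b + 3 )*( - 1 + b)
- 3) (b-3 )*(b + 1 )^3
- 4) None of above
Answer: 1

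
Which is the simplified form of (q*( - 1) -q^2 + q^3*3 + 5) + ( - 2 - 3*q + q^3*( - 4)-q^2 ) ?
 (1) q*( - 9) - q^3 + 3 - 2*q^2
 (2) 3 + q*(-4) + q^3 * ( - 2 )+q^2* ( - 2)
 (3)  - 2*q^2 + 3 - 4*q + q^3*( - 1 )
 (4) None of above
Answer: 3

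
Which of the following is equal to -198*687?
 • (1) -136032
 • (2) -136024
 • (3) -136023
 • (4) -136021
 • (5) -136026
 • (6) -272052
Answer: 5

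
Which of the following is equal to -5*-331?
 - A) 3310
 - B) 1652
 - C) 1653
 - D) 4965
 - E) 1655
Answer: E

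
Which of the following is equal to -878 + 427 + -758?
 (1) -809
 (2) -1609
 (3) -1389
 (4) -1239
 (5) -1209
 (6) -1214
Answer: 5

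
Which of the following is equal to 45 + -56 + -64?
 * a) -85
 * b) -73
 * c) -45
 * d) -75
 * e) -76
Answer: d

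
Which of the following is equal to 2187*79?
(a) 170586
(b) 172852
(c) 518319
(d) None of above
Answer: d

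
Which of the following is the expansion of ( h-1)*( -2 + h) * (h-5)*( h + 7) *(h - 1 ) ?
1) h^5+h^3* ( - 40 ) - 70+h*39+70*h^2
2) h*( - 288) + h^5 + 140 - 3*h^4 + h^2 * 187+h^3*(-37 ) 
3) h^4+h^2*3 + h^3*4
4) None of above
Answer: 4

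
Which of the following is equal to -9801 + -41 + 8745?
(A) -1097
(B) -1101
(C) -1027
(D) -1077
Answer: A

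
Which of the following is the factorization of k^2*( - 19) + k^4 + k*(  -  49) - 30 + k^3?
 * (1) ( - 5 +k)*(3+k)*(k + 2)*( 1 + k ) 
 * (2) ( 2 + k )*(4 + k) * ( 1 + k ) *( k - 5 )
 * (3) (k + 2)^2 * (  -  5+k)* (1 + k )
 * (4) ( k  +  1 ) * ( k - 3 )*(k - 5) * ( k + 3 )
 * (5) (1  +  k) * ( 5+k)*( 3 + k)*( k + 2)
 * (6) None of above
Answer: 1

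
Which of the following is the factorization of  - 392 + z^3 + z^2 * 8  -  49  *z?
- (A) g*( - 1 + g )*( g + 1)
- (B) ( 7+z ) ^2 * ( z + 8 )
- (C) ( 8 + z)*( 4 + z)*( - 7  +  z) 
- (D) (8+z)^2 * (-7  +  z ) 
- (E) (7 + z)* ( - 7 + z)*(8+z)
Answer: E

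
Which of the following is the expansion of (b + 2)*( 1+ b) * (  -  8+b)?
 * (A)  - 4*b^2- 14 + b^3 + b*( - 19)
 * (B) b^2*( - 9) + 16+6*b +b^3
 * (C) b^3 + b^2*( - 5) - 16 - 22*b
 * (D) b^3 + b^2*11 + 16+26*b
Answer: C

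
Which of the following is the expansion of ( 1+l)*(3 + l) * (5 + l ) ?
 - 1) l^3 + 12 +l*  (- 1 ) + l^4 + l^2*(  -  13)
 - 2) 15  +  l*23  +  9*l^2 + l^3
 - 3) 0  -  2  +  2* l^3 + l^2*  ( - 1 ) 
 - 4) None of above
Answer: 2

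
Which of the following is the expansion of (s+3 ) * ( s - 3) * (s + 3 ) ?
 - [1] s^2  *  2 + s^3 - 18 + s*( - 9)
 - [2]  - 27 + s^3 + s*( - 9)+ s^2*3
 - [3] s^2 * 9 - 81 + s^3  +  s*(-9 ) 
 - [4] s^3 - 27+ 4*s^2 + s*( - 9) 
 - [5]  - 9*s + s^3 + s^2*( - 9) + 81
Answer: 2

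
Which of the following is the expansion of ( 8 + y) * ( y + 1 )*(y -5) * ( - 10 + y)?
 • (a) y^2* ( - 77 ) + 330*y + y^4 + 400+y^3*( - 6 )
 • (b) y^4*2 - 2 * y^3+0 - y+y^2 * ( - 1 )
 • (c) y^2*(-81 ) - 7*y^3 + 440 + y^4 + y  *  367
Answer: a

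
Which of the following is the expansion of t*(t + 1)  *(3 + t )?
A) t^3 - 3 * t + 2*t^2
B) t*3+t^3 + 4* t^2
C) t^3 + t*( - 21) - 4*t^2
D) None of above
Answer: B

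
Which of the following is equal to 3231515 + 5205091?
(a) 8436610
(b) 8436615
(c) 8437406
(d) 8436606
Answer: d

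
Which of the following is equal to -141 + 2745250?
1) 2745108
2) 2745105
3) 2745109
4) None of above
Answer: 3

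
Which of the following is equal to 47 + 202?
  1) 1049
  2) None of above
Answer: 2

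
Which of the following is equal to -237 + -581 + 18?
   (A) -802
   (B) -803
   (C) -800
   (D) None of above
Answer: C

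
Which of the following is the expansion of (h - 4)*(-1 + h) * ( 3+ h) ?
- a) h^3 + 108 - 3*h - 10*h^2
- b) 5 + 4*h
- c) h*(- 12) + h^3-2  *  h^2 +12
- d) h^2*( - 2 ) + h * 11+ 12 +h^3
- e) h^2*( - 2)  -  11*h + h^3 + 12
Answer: e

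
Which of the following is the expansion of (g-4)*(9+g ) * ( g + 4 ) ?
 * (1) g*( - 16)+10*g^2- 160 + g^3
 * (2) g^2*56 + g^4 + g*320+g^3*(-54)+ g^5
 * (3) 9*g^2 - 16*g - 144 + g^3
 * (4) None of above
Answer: 3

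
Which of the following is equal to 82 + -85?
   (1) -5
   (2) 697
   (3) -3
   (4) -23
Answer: 3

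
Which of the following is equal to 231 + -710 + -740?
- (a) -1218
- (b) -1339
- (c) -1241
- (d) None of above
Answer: d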